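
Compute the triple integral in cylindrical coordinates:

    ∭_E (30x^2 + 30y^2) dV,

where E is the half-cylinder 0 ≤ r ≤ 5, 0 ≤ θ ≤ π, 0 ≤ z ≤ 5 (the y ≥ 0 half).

In cylindrical coordinates, x = r cos(θ), y = r sin(θ), z = z, and dV = r dr dθ dz.

The integrand becomes 30r^2, so

    ∭_E (30x^2 + 30y^2) dV = ∫_{0}^{π} ∫_{0}^{5} ∫_{0}^{5} (30r^2) · r dz dr dθ.

Inner (z): 150r^3.
Middle (r from 0 to 5): 46875/2.
Outer (θ): 46875π/2.

Therefore the triple integral equals 46875π/2.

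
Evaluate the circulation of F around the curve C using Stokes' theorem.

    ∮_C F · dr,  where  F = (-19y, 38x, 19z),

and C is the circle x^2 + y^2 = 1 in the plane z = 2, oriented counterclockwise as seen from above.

Let S be the flat disk x^2 + y^2 ≤ 1 in the plane z = 2, with upward unit normal n̂ = ẑ. By Stokes' theorem,

    ∮_C F · dr = ∬_S (∇ × F) · n̂ dS = ∬_D (curl F)_z dA,

where D is the disk x^2 + y^2 ≤ 1.

Compute the curl of F = (-19y, 38x, 19z):
    (∇ × F)_x = ∂F_z/∂y - ∂F_y/∂z = 0,
    (∇ × F)_y = ∂F_x/∂z - ∂F_z/∂x = 0,
    (∇ × F)_z = ∂F_y/∂x - ∂F_x/∂y = 57.

On z = 2, (curl F)_z = 57.

Convert to polar (x = r cos θ, y = r sin θ, dA = r dr dθ); the integrand becomes 57, so

    ∬_D (curl F)_z dA = ∫_0^{2π} ∫_0^{1} (57) · r dr dθ.

Inner (r from 0 to 1): 57/2.
Outer (θ from 0 to 2π): 57π.

Therefore ∮_C F · dr = 57π.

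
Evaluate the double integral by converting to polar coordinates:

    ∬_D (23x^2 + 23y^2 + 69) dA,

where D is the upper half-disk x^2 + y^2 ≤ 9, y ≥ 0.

The region D is 0 ≤ r ≤ 3, 0 ≤ θ ≤ π in polar coordinates, where x = r cos(θ), y = r sin(θ), and dA = r dr dθ.

Under the substitution, the integrand becomes 23r^2 + 69, so

    ∬_D (23x^2 + 23y^2 + 69) dA = ∫_{0}^{π} ∫_{0}^{3} (23r^2 + 69) · r dr dθ.

Inner integral (in r): ∫_{0}^{3} (23r^2 + 69) · r dr = 3105/4.

Outer integral (in θ): ∫_{0}^{π} (3105/4) dθ = 3105π/4.

Therefore ∬_D (23x^2 + 23y^2 + 69) dA = 3105π/4.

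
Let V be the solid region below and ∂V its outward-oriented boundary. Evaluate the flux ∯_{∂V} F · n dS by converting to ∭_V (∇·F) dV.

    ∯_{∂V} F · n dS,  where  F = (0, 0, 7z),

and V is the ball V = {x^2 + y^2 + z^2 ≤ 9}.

By the divergence theorem,

    ∯_{∂V} F · n dS = ∭_V (∇ · F) dV.

Compute the divergence:
    ∇ · F = ∂F_x/∂x + ∂F_y/∂y + ∂F_z/∂z = 0 + 0 + 7 = 7.

In spherical coordinates, x = ρ sin(φ) cos(θ), y = ρ sin(φ) sin(θ), z = ρ cos(φ), dV = ρ^2 sin(φ) dρ dφ dθ, with 0 ≤ ρ ≤ 3, 0 ≤ φ ≤ π, 0 ≤ θ ≤ 2π.

The integrand, after substitution and multiplying by the volume element, becomes (7) · ρ^2 sin(φ), so

    ∭_V (∇·F) dV = ∫_0^{2π} ∫_0^{π} ∫_0^{3} (7) · ρ^2 sin(φ) dρ dφ dθ.

Inner (ρ from 0 to 3): 63sin(φ).
Middle (φ from 0 to π): 126.
Outer (θ from 0 to 2π): 252π.

Therefore ∯_{∂V} F · n dS = 252π.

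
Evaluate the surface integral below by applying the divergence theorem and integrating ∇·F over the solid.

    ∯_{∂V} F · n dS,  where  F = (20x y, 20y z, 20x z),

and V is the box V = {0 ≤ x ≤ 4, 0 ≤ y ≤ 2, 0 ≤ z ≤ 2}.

By the divergence theorem,

    ∯_{∂V} F · n dS = ∭_V (∇ · F) dV.

Compute the divergence:
    ∇ · F = ∂F_x/∂x + ∂F_y/∂y + ∂F_z/∂z = 20y + 20z + 20x = 20x + 20y + 20z.

V is a rectangular box, so dV = dx dy dz with 0 ≤ x ≤ 4, 0 ≤ y ≤ 2, 0 ≤ z ≤ 2.

Integrate (20x + 20y + 20z) over V as an iterated integral:

    ∭_V (∇·F) dV = ∫_0^{4} ∫_0^{2} ∫_0^{2} (20x + 20y + 20z) dz dy dx.

Inner (z from 0 to 2): 40x + 40y + 40.
Middle (y from 0 to 2): 80x + 160.
Outer (x from 0 to 4): 1280.

Therefore ∯_{∂V} F · n dS = 1280.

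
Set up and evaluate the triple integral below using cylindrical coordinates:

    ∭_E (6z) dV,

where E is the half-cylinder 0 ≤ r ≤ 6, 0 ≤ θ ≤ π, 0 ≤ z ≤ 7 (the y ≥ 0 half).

In cylindrical coordinates, x = r cos(θ), y = r sin(θ), z = z, and dV = r dr dθ dz.

The integrand becomes 6z, so

    ∭_E (6z) dV = ∫_{0}^{π} ∫_{0}^{6} ∫_{0}^{7} (6z) · r dz dr dθ.

Inner (z): 147r.
Middle (r from 0 to 6): 2646.
Outer (θ): 2646π.

Therefore the triple integral equals 2646π.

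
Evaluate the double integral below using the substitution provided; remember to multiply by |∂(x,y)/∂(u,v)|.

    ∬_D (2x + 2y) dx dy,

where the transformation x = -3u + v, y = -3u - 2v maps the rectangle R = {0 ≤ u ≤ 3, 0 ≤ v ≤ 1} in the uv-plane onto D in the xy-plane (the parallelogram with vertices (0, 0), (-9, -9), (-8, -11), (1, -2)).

Compute the Jacobian determinant of (x, y) with respect to (u, v):

    ∂(x,y)/∂(u,v) = | -3  1 | = (-3)(-2) - (1)(-3) = 9.
                   | -3  -2 |

Its absolute value is |J| = 9 (the area scaling factor).

Substituting x = -3u + v, y = -3u - 2v into the integrand,

    2x + 2y → -12u - 2v,

so the integral becomes

    ∬_R (-12u - 2v) · |J| du dv = ∫_0^3 ∫_0^1 (-108u - 18v) dv du.

Inner (v): -108u - 9.
Outer (u): -513.

Therefore ∬_D (2x + 2y) dx dy = -513.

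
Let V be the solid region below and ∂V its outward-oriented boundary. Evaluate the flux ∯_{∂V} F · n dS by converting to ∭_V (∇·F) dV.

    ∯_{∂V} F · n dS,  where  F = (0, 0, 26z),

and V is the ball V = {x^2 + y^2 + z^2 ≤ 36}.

By the divergence theorem,

    ∯_{∂V} F · n dS = ∭_V (∇ · F) dV.

Compute the divergence:
    ∇ · F = ∂F_x/∂x + ∂F_y/∂y + ∂F_z/∂z = 0 + 0 + 26 = 26.

In spherical coordinates, x = ρ sin(φ) cos(θ), y = ρ sin(φ) sin(θ), z = ρ cos(φ), dV = ρ^2 sin(φ) dρ dφ dθ, with 0 ≤ ρ ≤ 6, 0 ≤ φ ≤ π, 0 ≤ θ ≤ 2π.

The integrand, after substitution and multiplying by the volume element, becomes (26) · ρ^2 sin(φ), so

    ∭_V (∇·F) dV = ∫_0^{2π} ∫_0^{π} ∫_0^{6} (26) · ρ^2 sin(φ) dρ dφ dθ.

Inner (ρ from 0 to 6): 1872sin(φ).
Middle (φ from 0 to π): 3744.
Outer (θ from 0 to 2π): 7488π.

Therefore ∯_{∂V} F · n dS = 7488π.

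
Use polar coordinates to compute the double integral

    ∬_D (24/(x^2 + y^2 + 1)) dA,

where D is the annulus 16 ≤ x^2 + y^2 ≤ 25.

The region D is 4 ≤ r ≤ 5, 0 ≤ θ ≤ 2π in polar coordinates, where x = r cos(θ), y = r sin(θ), and dA = r dr dθ.

Under the substitution, the integrand becomes 24/(r^2 + 1), so

    ∬_D (24/(x^2 + y^2 + 1)) dA = ∫_{0}^{2π} ∫_{4}^{5} (24/(r^2 + 1)) · r dr dθ.

Inner integral (in r): ∫_{4}^{5} (24/(r^2 + 1)) · r dr = log(95428956661682176/582622237229761).

Outer integral (in θ): ∫_{0}^{2π} (log(95428956661682176/582622237229761)) dθ = log((95428956661682176/582622237229761)^(2π)).

Therefore ∬_D (24/(x^2 + y^2 + 1)) dA = log((95428956661682176/582622237229761)^(2π)).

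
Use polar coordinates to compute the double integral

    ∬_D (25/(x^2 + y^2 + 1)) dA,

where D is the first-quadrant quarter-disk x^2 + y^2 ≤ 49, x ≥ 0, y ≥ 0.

The region D is 0 ≤ r ≤ 7, 0 ≤ θ ≤ π/2 in polar coordinates, where x = r cos(θ), y = r sin(θ), and dA = r dr dθ.

Under the substitution, the integrand becomes 25/(r^2 + 1), so

    ∬_D (25/(x^2 + y^2 + 1)) dA = ∫_{0}^{π/2} ∫_{0}^{7} (25/(r^2 + 1)) · r dr dθ.

Inner integral (in r): ∫_{0}^{7} (25/(r^2 + 1)) · r dr = 25log(50)/2.

Outer integral (in θ): ∫_{0}^{π/2} (25log(50)/2) dθ = 25π log(50)/4.

Therefore ∬_D (25/(x^2 + y^2 + 1)) dA = 25π log(50)/4.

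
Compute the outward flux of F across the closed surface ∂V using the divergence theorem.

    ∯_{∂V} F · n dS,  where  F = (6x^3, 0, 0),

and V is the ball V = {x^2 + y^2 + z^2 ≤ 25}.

By the divergence theorem,

    ∯_{∂V} F · n dS = ∭_V (∇ · F) dV.

Compute the divergence:
    ∇ · F = ∂F_x/∂x + ∂F_y/∂y + ∂F_z/∂z = 18x^2 + 0 + 0 = 18x^2.

In spherical coordinates, x = ρ sin(φ) cos(θ), y = ρ sin(φ) sin(θ), z = ρ cos(φ), dV = ρ^2 sin(φ) dρ dφ dθ, with 0 ≤ ρ ≤ 5, 0 ≤ φ ≤ π, 0 ≤ θ ≤ 2π.

The integrand, after substitution and multiplying by the volume element, becomes (18ρ^2sin(φ)^2cos(θ)^2) · ρ^2 sin(φ), so

    ∭_V (∇·F) dV = ∫_0^{2π} ∫_0^{π} ∫_0^{5} (18ρ^2sin(φ)^2cos(θ)^2) · ρ^2 sin(φ) dρ dφ dθ.

Inner (ρ from 0 to 5): 11250sin(φ)^3cos(θ)^2.
Middle (φ from 0 to π): 15000cos(θ)^2.
Outer (θ from 0 to 2π): 15000π.

Therefore ∯_{∂V} F · n dS = 15000π.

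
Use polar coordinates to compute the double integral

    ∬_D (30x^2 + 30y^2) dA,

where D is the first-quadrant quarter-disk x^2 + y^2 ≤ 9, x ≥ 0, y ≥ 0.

The region D is 0 ≤ r ≤ 3, 0 ≤ θ ≤ π/2 in polar coordinates, where x = r cos(θ), y = r sin(θ), and dA = r dr dθ.

Under the substitution, the integrand becomes 30r^2, so

    ∬_D (30x^2 + 30y^2) dA = ∫_{0}^{π/2} ∫_{0}^{3} (30r^2) · r dr dθ.

Inner integral (in r): ∫_{0}^{3} (30r^2) · r dr = 1215/2.

Outer integral (in θ): ∫_{0}^{π/2} (1215/2) dθ = 1215π/4.

Therefore ∬_D (30x^2 + 30y^2) dA = 1215π/4.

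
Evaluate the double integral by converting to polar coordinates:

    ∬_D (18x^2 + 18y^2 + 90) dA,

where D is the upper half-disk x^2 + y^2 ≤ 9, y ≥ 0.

The region D is 0 ≤ r ≤ 3, 0 ≤ θ ≤ π in polar coordinates, where x = r cos(θ), y = r sin(θ), and dA = r dr dθ.

Under the substitution, the integrand becomes 18r^2 + 90, so

    ∬_D (18x^2 + 18y^2 + 90) dA = ∫_{0}^{π} ∫_{0}^{3} (18r^2 + 90) · r dr dθ.

Inner integral (in r): ∫_{0}^{3} (18r^2 + 90) · r dr = 1539/2.

Outer integral (in θ): ∫_{0}^{π} (1539/2) dθ = 1539π/2.

Therefore ∬_D (18x^2 + 18y^2 + 90) dA = 1539π/2.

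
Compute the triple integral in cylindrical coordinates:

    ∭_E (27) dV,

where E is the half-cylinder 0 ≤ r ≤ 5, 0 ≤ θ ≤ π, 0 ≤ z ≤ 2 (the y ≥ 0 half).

In cylindrical coordinates, x = r cos(θ), y = r sin(θ), z = z, and dV = r dr dθ dz.

The integrand becomes 27, so

    ∭_E (27) dV = ∫_{0}^{π} ∫_{0}^{5} ∫_{0}^{2} (27) · r dz dr dθ.

Inner (z): 54r.
Middle (r from 0 to 5): 675.
Outer (θ): 675π.

Therefore the triple integral equals 675π.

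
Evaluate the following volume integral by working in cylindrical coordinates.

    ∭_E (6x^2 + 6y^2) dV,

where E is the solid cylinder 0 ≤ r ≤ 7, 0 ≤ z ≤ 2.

In cylindrical coordinates, x = r cos(θ), y = r sin(θ), z = z, and dV = r dr dθ dz.

The integrand becomes 6r^2, so

    ∭_E (6x^2 + 6y^2) dV = ∫_{0}^{2π} ∫_{0}^{7} ∫_{0}^{2} (6r^2) · r dz dr dθ.

Inner (z): 12r^3.
Middle (r from 0 to 7): 7203.
Outer (θ): 14406π.

Therefore the triple integral equals 14406π.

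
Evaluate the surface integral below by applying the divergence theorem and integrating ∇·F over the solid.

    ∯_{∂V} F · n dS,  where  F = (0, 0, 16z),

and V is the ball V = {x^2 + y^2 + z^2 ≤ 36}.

By the divergence theorem,

    ∯_{∂V} F · n dS = ∭_V (∇ · F) dV.

Compute the divergence:
    ∇ · F = ∂F_x/∂x + ∂F_y/∂y + ∂F_z/∂z = 0 + 0 + 16 = 16.

In spherical coordinates, x = ρ sin(φ) cos(θ), y = ρ sin(φ) sin(θ), z = ρ cos(φ), dV = ρ^2 sin(φ) dρ dφ dθ, with 0 ≤ ρ ≤ 6, 0 ≤ φ ≤ π, 0 ≤ θ ≤ 2π.

The integrand, after substitution and multiplying by the volume element, becomes (16) · ρ^2 sin(φ), so

    ∭_V (∇·F) dV = ∫_0^{2π} ∫_0^{π} ∫_0^{6} (16) · ρ^2 sin(φ) dρ dφ dθ.

Inner (ρ from 0 to 6): 1152sin(φ).
Middle (φ from 0 to π): 2304.
Outer (θ from 0 to 2π): 4608π.

Therefore ∯_{∂V} F · n dS = 4608π.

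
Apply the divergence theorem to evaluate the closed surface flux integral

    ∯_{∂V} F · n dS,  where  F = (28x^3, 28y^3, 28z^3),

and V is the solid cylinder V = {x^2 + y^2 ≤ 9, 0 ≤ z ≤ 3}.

By the divergence theorem,

    ∯_{∂V} F · n dS = ∭_V (∇ · F) dV.

Compute the divergence:
    ∇ · F = ∂F_x/∂x + ∂F_y/∂y + ∂F_z/∂z = 84x^2 + 84y^2 + 84z^2.

In cylindrical coordinates, x = r cos(θ), y = r sin(θ), z = z, dV = r dr dθ dz, with 0 ≤ r ≤ 3, 0 ≤ θ ≤ 2π, 0 ≤ z ≤ 3.

The integrand, after substitution and multiplying by the volume element, becomes (84r^2 + 84z^2) · r, so

    ∭_V (∇·F) dV = ∫_0^{2π} ∫_0^{3} ∫_0^{3} (84r^2 + 84z^2) · r dz dr dθ.

Inner (z from 0 to 3): 252r (r^2 + 3).
Middle (r from 0 to 3): 8505.
Outer (θ from 0 to 2π): 17010π.

Therefore ∯_{∂V} F · n dS = 17010π.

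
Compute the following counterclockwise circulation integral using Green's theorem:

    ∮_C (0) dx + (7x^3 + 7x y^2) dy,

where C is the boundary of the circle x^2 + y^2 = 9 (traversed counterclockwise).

Green's theorem converts the closed line integral into a double integral over the enclosed region D:

    ∮_C P dx + Q dy = ∬_D (∂Q/∂x - ∂P/∂y) dA.

Here P = 0, Q = 7x^3 + 7x y^2, so

    ∂Q/∂x = 21x^2 + 7y^2,    ∂P/∂y = 0,
    ∂Q/∂x - ∂P/∂y = 21x^2 + 7y^2.

D is the region x^2 + y^2 ≤ 9. Evaluating the double integral:

In polar coordinates (x = r cos θ, y = r sin θ, dA = r dr dθ) the integrand becomes 7r^2(cos(2θ) + 2), so

    ∬_D (21x^2 + 7y^2) dA = ∫_0^{2π} ∫_0^{3} (7r^2(cos(2θ) + 2)) · r dr dθ.

Inner (r from 0 to 3): 567cos(2θ)/4 + 567/2.
Outer (θ from 0 to 2π): 567π.

Therefore ∮_C P dx + Q dy = 567π.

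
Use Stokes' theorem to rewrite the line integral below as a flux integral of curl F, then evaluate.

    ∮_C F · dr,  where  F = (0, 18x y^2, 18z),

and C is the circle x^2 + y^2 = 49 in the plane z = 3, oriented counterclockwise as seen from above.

Let S be the flat disk x^2 + y^2 ≤ 49 in the plane z = 3, with upward unit normal n̂ = ẑ. By Stokes' theorem,

    ∮_C F · dr = ∬_S (∇ × F) · n̂ dS = ∬_D (curl F)_z dA,

where D is the disk x^2 + y^2 ≤ 49.

Compute the curl of F = (0, 18x y^2, 18z):
    (∇ × F)_x = ∂F_z/∂y - ∂F_y/∂z = 0,
    (∇ × F)_y = ∂F_x/∂z - ∂F_z/∂x = 0,
    (∇ × F)_z = ∂F_y/∂x - ∂F_x/∂y = 18y^2.

On z = 3, (curl F)_z = 18y^2.

Convert to polar (x = r cos θ, y = r sin θ, dA = r dr dθ); the integrand becomes 18r^2sin(θ)^2, so

    ∬_D (curl F)_z dA = ∫_0^{2π} ∫_0^{7} (18r^2sin(θ)^2) · r dr dθ.

Inner (r from 0 to 7): 21609sin(θ)^2/2.
Outer (θ from 0 to 2π): 21609π/2.

Therefore ∮_C F · dr = 21609π/2.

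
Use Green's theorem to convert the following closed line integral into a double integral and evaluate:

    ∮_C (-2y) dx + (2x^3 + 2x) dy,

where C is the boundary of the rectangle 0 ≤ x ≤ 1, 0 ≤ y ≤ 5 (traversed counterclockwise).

Green's theorem converts the closed line integral into a double integral over the enclosed region D:

    ∮_C P dx + Q dy = ∬_D (∂Q/∂x - ∂P/∂y) dA.

Here P = -2y, Q = 2x^3 + 2x, so

    ∂Q/∂x = 6x^2 + 2,    ∂P/∂y = -2,
    ∂Q/∂x - ∂P/∂y = 6x^2 + 4.

D is the region 0 ≤ x ≤ 1, 0 ≤ y ≤ 5. Evaluating the double integral:

    ∬_D (6x^2 + 4) dA = ∫_0^{1} ∫_0^{5} (6x^2 + 4) dy dx.

Inner (y from 0 to 5): 30x^2 + 20.
Outer (x from 0 to 1): 30.

Therefore ∮_C P dx + Q dy = 30.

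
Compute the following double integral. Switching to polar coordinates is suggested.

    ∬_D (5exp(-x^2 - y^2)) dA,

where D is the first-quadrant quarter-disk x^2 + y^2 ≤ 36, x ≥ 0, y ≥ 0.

The region D is 0 ≤ r ≤ 6, 0 ≤ θ ≤ π/2 in polar coordinates, where x = r cos(θ), y = r sin(θ), and dA = r dr dθ.

Under the substitution, the integrand becomes 5exp(-r^2), so

    ∬_D (5exp(-x^2 - y^2)) dA = ∫_{0}^{π/2} ∫_{0}^{6} (5exp(-r^2)) · r dr dθ.

Inner integral (in r): ∫_{0}^{6} (5exp(-r^2)) · r dr = 5/2 - 5exp(-36)/2.

Outer integral (in θ): ∫_{0}^{π/2} (5/2 - 5exp(-36)/2) dθ = -5π (1 - exp(36))exp(-36)/4.

Therefore ∬_D (5exp(-x^2 - y^2)) dA = -5π (1 - exp(36))exp(-36)/4.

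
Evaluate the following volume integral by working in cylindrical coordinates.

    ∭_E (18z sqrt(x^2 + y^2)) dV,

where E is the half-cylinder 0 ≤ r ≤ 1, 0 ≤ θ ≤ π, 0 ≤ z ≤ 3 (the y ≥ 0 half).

In cylindrical coordinates, x = r cos(θ), y = r sin(θ), z = z, and dV = r dr dθ dz.

The integrand becomes 18r z, so

    ∭_E (18z sqrt(x^2 + y^2)) dV = ∫_{0}^{π} ∫_{0}^{1} ∫_{0}^{3} (18r z) · r dz dr dθ.

Inner (z): 81r^2.
Middle (r from 0 to 1): 27.
Outer (θ): 27π.

Therefore the triple integral equals 27π.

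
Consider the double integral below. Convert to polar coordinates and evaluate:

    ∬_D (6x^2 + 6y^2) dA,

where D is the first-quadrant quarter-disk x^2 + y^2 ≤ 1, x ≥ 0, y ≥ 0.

The region D is 0 ≤ r ≤ 1, 0 ≤ θ ≤ π/2 in polar coordinates, where x = r cos(θ), y = r sin(θ), and dA = r dr dθ.

Under the substitution, the integrand becomes 6r^2, so

    ∬_D (6x^2 + 6y^2) dA = ∫_{0}^{π/2} ∫_{0}^{1} (6r^2) · r dr dθ.

Inner integral (in r): ∫_{0}^{1} (6r^2) · r dr = 3/2.

Outer integral (in θ): ∫_{0}^{π/2} (3/2) dθ = 3π/4.

Therefore ∬_D (6x^2 + 6y^2) dA = 3π/4.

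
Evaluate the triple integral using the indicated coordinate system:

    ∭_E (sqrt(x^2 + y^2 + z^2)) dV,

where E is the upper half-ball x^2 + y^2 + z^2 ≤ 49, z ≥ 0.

In spherical coordinates, x = ρ sin(φ) cos(θ), y = ρ sin(φ) sin(θ), z = ρ cos(φ), and dV = ρ^2 sin(φ) dρ dφ dθ.

The integrand becomes ρ, so

    ∭_E (sqrt(x^2 + y^2 + z^2)) dV = ∫_{0}^{2π} ∫_{0}^{π/2} ∫_{0}^{7} (ρ) · ρ^2 sin(φ) dρ dφ dθ.

Inner (ρ): 2401sin(φ)/4.
Middle (φ): 2401/4.
Outer (θ): 2401π/2.

Therefore the triple integral equals 2401π/2.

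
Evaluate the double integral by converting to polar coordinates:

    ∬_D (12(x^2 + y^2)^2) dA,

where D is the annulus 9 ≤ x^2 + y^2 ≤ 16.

The region D is 3 ≤ r ≤ 4, 0 ≤ θ ≤ 2π in polar coordinates, where x = r cos(θ), y = r sin(θ), and dA = r dr dθ.

Under the substitution, the integrand becomes 12r^4, so

    ∬_D (12(x^2 + y^2)^2) dA = ∫_{0}^{2π} ∫_{3}^{4} (12r^4) · r dr dθ.

Inner integral (in r): ∫_{3}^{4} (12r^4) · r dr = 6734.

Outer integral (in θ): ∫_{0}^{2π} (6734) dθ = 13468π.

Therefore ∬_D (12(x^2 + y^2)^2) dA = 13468π.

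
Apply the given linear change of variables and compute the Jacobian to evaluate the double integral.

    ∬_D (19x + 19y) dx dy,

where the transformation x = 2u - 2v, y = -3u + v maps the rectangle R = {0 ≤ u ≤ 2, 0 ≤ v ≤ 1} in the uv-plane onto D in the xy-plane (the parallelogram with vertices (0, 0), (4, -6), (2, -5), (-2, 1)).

Compute the Jacobian determinant of (x, y) with respect to (u, v):

    ∂(x,y)/∂(u,v) = | 2  -2 | = (2)(1) - (-2)(-3) = -4.
                   | -3  1 |

Its absolute value is |J| = 4 (the area scaling factor).

Substituting x = 2u - 2v, y = -3u + v into the integrand,

    19x + 19y → -19u - 19v,

so the integral becomes

    ∬_R (-19u - 19v) · |J| du dv = ∫_0^2 ∫_0^1 (-76u - 76v) dv du.

Inner (v): -76u - 38.
Outer (u): -228.

Therefore ∬_D (19x + 19y) dx dy = -228.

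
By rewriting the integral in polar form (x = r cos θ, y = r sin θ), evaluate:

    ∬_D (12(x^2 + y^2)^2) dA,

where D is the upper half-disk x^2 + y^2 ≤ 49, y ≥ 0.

The region D is 0 ≤ r ≤ 7, 0 ≤ θ ≤ π in polar coordinates, where x = r cos(θ), y = r sin(θ), and dA = r dr dθ.

Under the substitution, the integrand becomes 12r^4, so

    ∬_D (12(x^2 + y^2)^2) dA = ∫_{0}^{π} ∫_{0}^{7} (12r^4) · r dr dθ.

Inner integral (in r): ∫_{0}^{7} (12r^4) · r dr = 235298.

Outer integral (in θ): ∫_{0}^{π} (235298) dθ = 235298π.

Therefore ∬_D (12(x^2 + y^2)^2) dA = 235298π.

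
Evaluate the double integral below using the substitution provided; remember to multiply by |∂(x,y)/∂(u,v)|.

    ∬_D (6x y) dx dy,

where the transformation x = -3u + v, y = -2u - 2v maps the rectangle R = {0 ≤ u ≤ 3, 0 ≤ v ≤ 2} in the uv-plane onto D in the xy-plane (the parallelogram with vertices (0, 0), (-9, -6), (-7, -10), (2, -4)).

Compute the Jacobian determinant of (x, y) with respect to (u, v):

    ∂(x,y)/∂(u,v) = | -3  1 | = (-3)(-2) - (1)(-2) = 8.
                   | -2  -2 |

Its absolute value is |J| = 8 (the area scaling factor).

Substituting x = -3u + v, y = -2u - 2v into the integrand,

    6x y → 36u^2 + 24u v - 12v^2,

so the integral becomes

    ∬_R (36u^2 + 24u v - 12v^2) · |J| du dv = ∫_0^3 ∫_0^2 (288u^2 + 192u v - 96v^2) dv du.

Inner (v): 576u^2 + 384u - 256.
Outer (u): 6144.

Therefore ∬_D (6x y) dx dy = 6144.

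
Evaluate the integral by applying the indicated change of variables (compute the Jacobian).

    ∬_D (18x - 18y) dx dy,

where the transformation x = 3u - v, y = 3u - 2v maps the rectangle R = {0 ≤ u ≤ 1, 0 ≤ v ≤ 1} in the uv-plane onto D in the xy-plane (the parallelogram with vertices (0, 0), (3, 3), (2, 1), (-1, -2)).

Compute the Jacobian determinant of (x, y) with respect to (u, v):

    ∂(x,y)/∂(u,v) = | 3  -1 | = (3)(-2) - (-1)(3) = -3.
                   | 3  -2 |

Its absolute value is |J| = 3 (the area scaling factor).

Substituting x = 3u - v, y = 3u - 2v into the integrand,

    18x - 18y → 18v,

so the integral becomes

    ∬_R (18v) · |J| du dv = ∫_0^1 ∫_0^1 (54v) dv du.

Inner (v): 27.
Outer (u): 27.

Therefore ∬_D (18x - 18y) dx dy = 27.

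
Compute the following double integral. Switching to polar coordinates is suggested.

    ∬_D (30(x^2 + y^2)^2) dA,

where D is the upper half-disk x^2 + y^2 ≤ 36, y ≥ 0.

The region D is 0 ≤ r ≤ 6, 0 ≤ θ ≤ π in polar coordinates, where x = r cos(θ), y = r sin(θ), and dA = r dr dθ.

Under the substitution, the integrand becomes 30r^4, so

    ∬_D (30(x^2 + y^2)^2) dA = ∫_{0}^{π} ∫_{0}^{6} (30r^4) · r dr dθ.

Inner integral (in r): ∫_{0}^{6} (30r^4) · r dr = 233280.

Outer integral (in θ): ∫_{0}^{π} (233280) dθ = 233280π.

Therefore ∬_D (30(x^2 + y^2)^2) dA = 233280π.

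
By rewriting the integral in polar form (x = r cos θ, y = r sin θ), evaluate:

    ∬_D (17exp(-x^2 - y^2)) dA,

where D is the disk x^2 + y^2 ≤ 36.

The region D is 0 ≤ r ≤ 6, 0 ≤ θ ≤ 2π in polar coordinates, where x = r cos(θ), y = r sin(θ), and dA = r dr dθ.

Under the substitution, the integrand becomes 17exp(-r^2), so

    ∬_D (17exp(-x^2 - y^2)) dA = ∫_{0}^{2π} ∫_{0}^{6} (17exp(-r^2)) · r dr dθ.

Inner integral (in r): ∫_{0}^{6} (17exp(-r^2)) · r dr = 17/2 - 17exp(-36)/2.

Outer integral (in θ): ∫_{0}^{2π} (17/2 - 17exp(-36)/2) dθ = -17π exp(-36) + 17π.

Therefore ∬_D (17exp(-x^2 - y^2)) dA = -17π exp(-36) + 17π.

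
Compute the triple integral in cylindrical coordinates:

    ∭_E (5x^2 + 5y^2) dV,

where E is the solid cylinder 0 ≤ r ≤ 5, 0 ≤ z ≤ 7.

In cylindrical coordinates, x = r cos(θ), y = r sin(θ), z = z, and dV = r dr dθ dz.

The integrand becomes 5r^2, so

    ∭_E (5x^2 + 5y^2) dV = ∫_{0}^{2π} ∫_{0}^{5} ∫_{0}^{7} (5r^2) · r dz dr dθ.

Inner (z): 35r^3.
Middle (r from 0 to 5): 21875/4.
Outer (θ): 21875π/2.

Therefore the triple integral equals 21875π/2.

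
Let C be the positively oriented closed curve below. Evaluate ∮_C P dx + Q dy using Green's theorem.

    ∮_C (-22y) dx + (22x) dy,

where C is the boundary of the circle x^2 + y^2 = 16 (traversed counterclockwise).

Green's theorem converts the closed line integral into a double integral over the enclosed region D:

    ∮_C P dx + Q dy = ∬_D (∂Q/∂x - ∂P/∂y) dA.

Here P = -22y, Q = 22x, so

    ∂Q/∂x = 22,    ∂P/∂y = -22,
    ∂Q/∂x - ∂P/∂y = 44.

D is the region x^2 + y^2 ≤ 16. Evaluating the double integral:

In polar coordinates (x = r cos θ, y = r sin θ, dA = r dr dθ) the integrand becomes 44, so

    ∬_D (44) dA = ∫_0^{2π} ∫_0^{4} (44) · r dr dθ.

Inner (r from 0 to 4): 352.
Outer (θ from 0 to 2π): 704π.

Therefore ∮_C P dx + Q dy = 704π.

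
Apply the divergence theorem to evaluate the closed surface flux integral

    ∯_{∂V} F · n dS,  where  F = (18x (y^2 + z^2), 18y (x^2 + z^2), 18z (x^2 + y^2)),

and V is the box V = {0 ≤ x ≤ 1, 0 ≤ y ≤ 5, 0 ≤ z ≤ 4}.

By the divergence theorem,

    ∯_{∂V} F · n dS = ∭_V (∇ · F) dV.

Compute the divergence:
    ∇ · F = ∂F_x/∂x + ∂F_y/∂y + ∂F_z/∂z = 18y^2 + 18z^2 + 18x^2 + 18z^2 + 18x^2 + 18y^2 = 36x^2 + 36y^2 + 36z^2.

V is a rectangular box, so dV = dx dy dz with 0 ≤ x ≤ 1, 0 ≤ y ≤ 5, 0 ≤ z ≤ 4.

Integrate (36x^2 + 36y^2 + 36z^2) over V as an iterated integral:

    ∭_V (∇·F) dV = ∫_0^{1} ∫_0^{5} ∫_0^{4} (36x^2 + 36y^2 + 36z^2) dz dy dx.

Inner (z from 0 to 4): 144x^2 + 144y^2 + 768.
Middle (y from 0 to 5): 720x^2 + 9840.
Outer (x from 0 to 1): 10080.

Therefore ∯_{∂V} F · n dS = 10080.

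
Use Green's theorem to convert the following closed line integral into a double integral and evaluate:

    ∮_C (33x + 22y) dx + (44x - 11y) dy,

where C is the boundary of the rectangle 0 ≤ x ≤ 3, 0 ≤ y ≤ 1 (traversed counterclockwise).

Green's theorem converts the closed line integral into a double integral over the enclosed region D:

    ∮_C P dx + Q dy = ∬_D (∂Q/∂x - ∂P/∂y) dA.

Here P = 33x + 22y, Q = 44x - 11y, so

    ∂Q/∂x = 44,    ∂P/∂y = 22,
    ∂Q/∂x - ∂P/∂y = 22.

D is the region 0 ≤ x ≤ 3, 0 ≤ y ≤ 1. Evaluating the double integral:

    ∬_D (22) dA = ∫_0^{3} ∫_0^{1} (22) dy dx.

Inner (y from 0 to 1): 22.
Outer (x from 0 to 3): 66.

Therefore ∮_C P dx + Q dy = 66.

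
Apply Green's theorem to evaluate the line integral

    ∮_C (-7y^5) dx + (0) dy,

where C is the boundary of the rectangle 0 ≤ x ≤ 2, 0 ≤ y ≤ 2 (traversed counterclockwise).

Green's theorem converts the closed line integral into a double integral over the enclosed region D:

    ∮_C P dx + Q dy = ∬_D (∂Q/∂x - ∂P/∂y) dA.

Here P = -7y^5, Q = 0, so

    ∂Q/∂x = 0,    ∂P/∂y = -35y^4,
    ∂Q/∂x - ∂P/∂y = 35y^4.

D is the region 0 ≤ x ≤ 2, 0 ≤ y ≤ 2. Evaluating the double integral:

    ∬_D (35y^4) dA = ∫_0^{2} ∫_0^{2} (35y^4) dy dx.

Inner (y from 0 to 2): 224.
Outer (x from 0 to 2): 448.

Therefore ∮_C P dx + Q dy = 448.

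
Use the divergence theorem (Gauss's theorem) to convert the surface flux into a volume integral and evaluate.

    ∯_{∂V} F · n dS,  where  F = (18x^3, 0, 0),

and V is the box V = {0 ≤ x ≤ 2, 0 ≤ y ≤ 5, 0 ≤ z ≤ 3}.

By the divergence theorem,

    ∯_{∂V} F · n dS = ∭_V (∇ · F) dV.

Compute the divergence:
    ∇ · F = ∂F_x/∂x + ∂F_y/∂y + ∂F_z/∂z = 54x^2 + 0 + 0 = 54x^2.

V is a rectangular box, so dV = dx dy dz with 0 ≤ x ≤ 2, 0 ≤ y ≤ 5, 0 ≤ z ≤ 3.

Integrate (54x^2) over V as an iterated integral:

    ∭_V (∇·F) dV = ∫_0^{2} ∫_0^{5} ∫_0^{3} (54x^2) dz dy dx.

Inner (z from 0 to 3): 162x^2.
Middle (y from 0 to 5): 810x^2.
Outer (x from 0 to 2): 2160.

Therefore ∯_{∂V} F · n dS = 2160.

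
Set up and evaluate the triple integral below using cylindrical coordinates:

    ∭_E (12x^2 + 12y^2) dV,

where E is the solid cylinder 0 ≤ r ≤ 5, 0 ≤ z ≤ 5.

In cylindrical coordinates, x = r cos(θ), y = r sin(θ), z = z, and dV = r dr dθ dz.

The integrand becomes 12r^2, so

    ∭_E (12x^2 + 12y^2) dV = ∫_{0}^{2π} ∫_{0}^{5} ∫_{0}^{5} (12r^2) · r dz dr dθ.

Inner (z): 60r^3.
Middle (r from 0 to 5): 9375.
Outer (θ): 18750π.

Therefore the triple integral equals 18750π.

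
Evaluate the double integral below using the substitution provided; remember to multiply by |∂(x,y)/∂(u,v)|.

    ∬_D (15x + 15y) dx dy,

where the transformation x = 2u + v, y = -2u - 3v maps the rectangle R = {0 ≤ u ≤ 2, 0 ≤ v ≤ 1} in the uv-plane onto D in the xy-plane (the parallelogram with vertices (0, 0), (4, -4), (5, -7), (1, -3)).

Compute the Jacobian determinant of (x, y) with respect to (u, v):

    ∂(x,y)/∂(u,v) = | 2  1 | = (2)(-3) - (1)(-2) = -4.
                   | -2  -3 |

Its absolute value is |J| = 4 (the area scaling factor).

Substituting x = 2u + v, y = -2u - 3v into the integrand,

    15x + 15y → -30v,

so the integral becomes

    ∬_R (-30v) · |J| du dv = ∫_0^2 ∫_0^1 (-120v) dv du.

Inner (v): -60.
Outer (u): -120.

Therefore ∬_D (15x + 15y) dx dy = -120.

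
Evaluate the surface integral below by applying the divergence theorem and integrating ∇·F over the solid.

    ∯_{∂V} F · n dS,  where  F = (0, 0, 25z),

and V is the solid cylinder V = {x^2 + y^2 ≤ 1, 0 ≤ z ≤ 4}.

By the divergence theorem,

    ∯_{∂V} F · n dS = ∭_V (∇ · F) dV.

Compute the divergence:
    ∇ · F = ∂F_x/∂x + ∂F_y/∂y + ∂F_z/∂z = 0 + 0 + 25 = 25.

In cylindrical coordinates, x = r cos(θ), y = r sin(θ), z = z, dV = r dr dθ dz, with 0 ≤ r ≤ 1, 0 ≤ θ ≤ 2π, 0 ≤ z ≤ 4.

The integrand, after substitution and multiplying by the volume element, becomes (25) · r, so

    ∭_V (∇·F) dV = ∫_0^{2π} ∫_0^{1} ∫_0^{4} (25) · r dz dr dθ.

Inner (z from 0 to 4): 100r.
Middle (r from 0 to 1): 50.
Outer (θ from 0 to 2π): 100π.

Therefore ∯_{∂V} F · n dS = 100π.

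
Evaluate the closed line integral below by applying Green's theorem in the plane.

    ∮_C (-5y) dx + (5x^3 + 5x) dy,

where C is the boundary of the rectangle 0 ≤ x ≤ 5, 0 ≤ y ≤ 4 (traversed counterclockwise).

Green's theorem converts the closed line integral into a double integral over the enclosed region D:

    ∮_C P dx + Q dy = ∬_D (∂Q/∂x - ∂P/∂y) dA.

Here P = -5y, Q = 5x^3 + 5x, so

    ∂Q/∂x = 15x^2 + 5,    ∂P/∂y = -5,
    ∂Q/∂x - ∂P/∂y = 15x^2 + 10.

D is the region 0 ≤ x ≤ 5, 0 ≤ y ≤ 4. Evaluating the double integral:

    ∬_D (15x^2 + 10) dA = ∫_0^{5} ∫_0^{4} (15x^2 + 10) dy dx.

Inner (y from 0 to 4): 60x^2 + 40.
Outer (x from 0 to 5): 2700.

Therefore ∮_C P dx + Q dy = 2700.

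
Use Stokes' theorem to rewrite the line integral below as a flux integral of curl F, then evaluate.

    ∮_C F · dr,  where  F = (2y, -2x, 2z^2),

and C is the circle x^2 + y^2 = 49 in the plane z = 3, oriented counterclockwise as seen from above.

Let S be the flat disk x^2 + y^2 ≤ 49 in the plane z = 3, with upward unit normal n̂ = ẑ. By Stokes' theorem,

    ∮_C F · dr = ∬_S (∇ × F) · n̂ dS = ∬_D (curl F)_z dA,

where D is the disk x^2 + y^2 ≤ 49.

Compute the curl of F = (2y, -2x, 2z^2):
    (∇ × F)_x = ∂F_z/∂y - ∂F_y/∂z = 0,
    (∇ × F)_y = ∂F_x/∂z - ∂F_z/∂x = 0,
    (∇ × F)_z = ∂F_y/∂x - ∂F_x/∂y = -4.

On z = 3, (curl F)_z = -4.

Convert to polar (x = r cos θ, y = r sin θ, dA = r dr dθ); the integrand becomes -4, so

    ∬_D (curl F)_z dA = ∫_0^{2π} ∫_0^{7} (-4) · r dr dθ.

Inner (r from 0 to 7): -98.
Outer (θ from 0 to 2π): -196π.

Therefore ∮_C F · dr = -196π.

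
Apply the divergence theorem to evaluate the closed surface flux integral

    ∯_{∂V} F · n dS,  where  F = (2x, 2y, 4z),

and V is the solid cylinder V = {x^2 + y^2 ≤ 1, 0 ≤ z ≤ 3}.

By the divergence theorem,

    ∯_{∂V} F · n dS = ∭_V (∇ · F) dV.

Compute the divergence:
    ∇ · F = ∂F_x/∂x + ∂F_y/∂y + ∂F_z/∂z = 2 + 2 + 4 = 8.

In cylindrical coordinates, x = r cos(θ), y = r sin(θ), z = z, dV = r dr dθ dz, with 0 ≤ r ≤ 1, 0 ≤ θ ≤ 2π, 0 ≤ z ≤ 3.

The integrand, after substitution and multiplying by the volume element, becomes (8) · r, so

    ∭_V (∇·F) dV = ∫_0^{2π} ∫_0^{1} ∫_0^{3} (8) · r dz dr dθ.

Inner (z from 0 to 3): 24r.
Middle (r from 0 to 1): 12.
Outer (θ from 0 to 2π): 24π.

Therefore ∯_{∂V} F · n dS = 24π.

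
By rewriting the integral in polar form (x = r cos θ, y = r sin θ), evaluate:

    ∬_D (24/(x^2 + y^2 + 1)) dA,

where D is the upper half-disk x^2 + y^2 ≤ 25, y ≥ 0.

The region D is 0 ≤ r ≤ 5, 0 ≤ θ ≤ π in polar coordinates, where x = r cos(θ), y = r sin(θ), and dA = r dr dθ.

Under the substitution, the integrand becomes 24/(r^2 + 1), so

    ∬_D (24/(x^2 + y^2 + 1)) dA = ∫_{0}^{π} ∫_{0}^{5} (24/(r^2 + 1)) · r dr dθ.

Inner integral (in r): ∫_{0}^{5} (24/(r^2 + 1)) · r dr = log(95428956661682176).

Outer integral (in θ): ∫_{0}^{π} (log(95428956661682176)) dθ = log(95428956661682176^π).

Therefore ∬_D (24/(x^2 + y^2 + 1)) dA = log(95428956661682176^π).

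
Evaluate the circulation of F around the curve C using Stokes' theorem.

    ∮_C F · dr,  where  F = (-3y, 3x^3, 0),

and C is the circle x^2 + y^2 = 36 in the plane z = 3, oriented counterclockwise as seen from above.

Let S be the flat disk x^2 + y^2 ≤ 36 in the plane z = 3, with upward unit normal n̂ = ẑ. By Stokes' theorem,

    ∮_C F · dr = ∬_S (∇ × F) · n̂ dS = ∬_D (curl F)_z dA,

where D is the disk x^2 + y^2 ≤ 36.

Compute the curl of F = (-3y, 3x^3, 0):
    (∇ × F)_x = ∂F_z/∂y - ∂F_y/∂z = 0,
    (∇ × F)_y = ∂F_x/∂z - ∂F_z/∂x = 0,
    (∇ × F)_z = ∂F_y/∂x - ∂F_x/∂y = 9x^2 + 3.

On z = 3, (curl F)_z = 9x^2 + 3.

Convert to polar (x = r cos θ, y = r sin θ, dA = r dr dθ); the integrand becomes 9r^2cos(θ)^2 + 3, so

    ∬_D (curl F)_z dA = ∫_0^{2π} ∫_0^{6} (9r^2cos(θ)^2 + 3) · r dr dθ.

Inner (r from 0 to 6): 2916cos(θ)^2 + 54.
Outer (θ from 0 to 2π): 3024π.

Therefore ∮_C F · dr = 3024π.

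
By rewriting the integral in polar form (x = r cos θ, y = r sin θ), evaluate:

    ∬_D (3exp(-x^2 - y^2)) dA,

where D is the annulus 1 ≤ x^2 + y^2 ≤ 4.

The region D is 1 ≤ r ≤ 2, 0 ≤ θ ≤ 2π in polar coordinates, where x = r cos(θ), y = r sin(θ), and dA = r dr dθ.

Under the substitution, the integrand becomes 3exp(-r^2), so

    ∬_D (3exp(-x^2 - y^2)) dA = ∫_{0}^{2π} ∫_{1}^{2} (3exp(-r^2)) · r dr dθ.

Inner integral (in r): ∫_{1}^{2} (3exp(-r^2)) · r dr = -(3 - 3exp(3))exp(-4)/2.

Outer integral (in θ): ∫_{0}^{2π} (-(3 - 3exp(3))exp(-4)/2) dθ = -3π (1 - exp(3))exp(-4).

Therefore ∬_D (3exp(-x^2 - y^2)) dA = -3π (1 - exp(3))exp(-4).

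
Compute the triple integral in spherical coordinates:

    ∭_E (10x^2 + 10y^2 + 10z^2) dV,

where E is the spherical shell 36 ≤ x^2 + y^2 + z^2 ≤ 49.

In spherical coordinates, x = ρ sin(φ) cos(θ), y = ρ sin(φ) sin(θ), z = ρ cos(φ), and dV = ρ^2 sin(φ) dρ dφ dθ.

The integrand becomes 10ρ^2, so

    ∭_E (10x^2 + 10y^2 + 10z^2) dV = ∫_{0}^{2π} ∫_{0}^{π} ∫_{6}^{7} (10ρ^2) · ρ^2 sin(φ) dρ dφ dθ.

Inner (ρ): 18062sin(φ).
Middle (φ): 36124.
Outer (θ): 72248π.

Therefore the triple integral equals 72248π.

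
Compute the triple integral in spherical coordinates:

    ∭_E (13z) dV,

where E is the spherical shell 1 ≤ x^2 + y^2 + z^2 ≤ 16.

In spherical coordinates, x = ρ sin(φ) cos(θ), y = ρ sin(φ) sin(θ), z = ρ cos(φ), and dV = ρ^2 sin(φ) dρ dφ dθ.

The integrand becomes 13ρ cos(φ), so

    ∭_E (13z) dV = ∫_{0}^{2π} ∫_{0}^{π} ∫_{1}^{4} (13ρ cos(φ)) · ρ^2 sin(φ) dρ dφ dθ.

Inner (ρ): 3315sin(2φ)/8.
Middle (φ): 0.
Outer (θ): 0.

Therefore the triple integral equals 0.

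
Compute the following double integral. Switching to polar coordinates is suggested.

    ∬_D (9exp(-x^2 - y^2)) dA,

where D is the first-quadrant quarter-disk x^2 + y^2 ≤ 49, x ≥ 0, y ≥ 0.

The region D is 0 ≤ r ≤ 7, 0 ≤ θ ≤ π/2 in polar coordinates, where x = r cos(θ), y = r sin(θ), and dA = r dr dθ.

Under the substitution, the integrand becomes 9exp(-r^2), so

    ∬_D (9exp(-x^2 - y^2)) dA = ∫_{0}^{π/2} ∫_{0}^{7} (9exp(-r^2)) · r dr dθ.

Inner integral (in r): ∫_{0}^{7} (9exp(-r^2)) · r dr = 9/2 - 9exp(-49)/2.

Outer integral (in θ): ∫_{0}^{π/2} (9/2 - 9exp(-49)/2) dθ = -9π (1 - exp(49))exp(-49)/4.

Therefore ∬_D (9exp(-x^2 - y^2)) dA = -9π (1 - exp(49))exp(-49)/4.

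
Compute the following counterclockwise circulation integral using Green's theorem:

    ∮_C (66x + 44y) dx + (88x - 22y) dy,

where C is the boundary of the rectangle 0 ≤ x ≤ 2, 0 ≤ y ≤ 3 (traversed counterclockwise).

Green's theorem converts the closed line integral into a double integral over the enclosed region D:

    ∮_C P dx + Q dy = ∬_D (∂Q/∂x - ∂P/∂y) dA.

Here P = 66x + 44y, Q = 88x - 22y, so

    ∂Q/∂x = 88,    ∂P/∂y = 44,
    ∂Q/∂x - ∂P/∂y = 44.

D is the region 0 ≤ x ≤ 2, 0 ≤ y ≤ 3. Evaluating the double integral:

    ∬_D (44) dA = ∫_0^{2} ∫_0^{3} (44) dy dx.

Inner (y from 0 to 3): 132.
Outer (x from 0 to 2): 264.

Therefore ∮_C P dx + Q dy = 264.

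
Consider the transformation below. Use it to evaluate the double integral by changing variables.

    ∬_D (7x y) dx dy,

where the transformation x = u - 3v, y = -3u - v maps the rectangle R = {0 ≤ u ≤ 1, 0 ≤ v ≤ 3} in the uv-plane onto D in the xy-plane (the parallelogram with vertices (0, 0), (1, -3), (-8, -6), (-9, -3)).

Compute the Jacobian determinant of (x, y) with respect to (u, v):

    ∂(x,y)/∂(u,v) = | 1  -3 | = (1)(-1) - (-3)(-3) = -10.
                   | -3  -1 |

Its absolute value is |J| = 10 (the area scaling factor).

Substituting x = u - 3v, y = -3u - v into the integrand,

    7x y → -21u^2 + 56u v + 21v^2,

so the integral becomes

    ∬_R (-21u^2 + 56u v + 21v^2) · |J| du dv = ∫_0^1 ∫_0^3 (-210u^2 + 560u v + 210v^2) dv du.

Inner (v): -630u^2 + 2520u + 1890.
Outer (u): 2940.

Therefore ∬_D (7x y) dx dy = 2940.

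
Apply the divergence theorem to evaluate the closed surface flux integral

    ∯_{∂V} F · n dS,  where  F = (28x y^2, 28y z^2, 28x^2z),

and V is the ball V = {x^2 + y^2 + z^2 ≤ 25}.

By the divergence theorem,

    ∯_{∂V} F · n dS = ∭_V (∇ · F) dV.

Compute the divergence:
    ∇ · F = ∂F_x/∂x + ∂F_y/∂y + ∂F_z/∂z = 28y^2 + 28z^2 + 28x^2 = 28x^2 + 28y^2 + 28z^2.

In spherical coordinates, x = ρ sin(φ) cos(θ), y = ρ sin(φ) sin(θ), z = ρ cos(φ), dV = ρ^2 sin(φ) dρ dφ dθ, with 0 ≤ ρ ≤ 5, 0 ≤ φ ≤ π, 0 ≤ θ ≤ 2π.

The integrand, after substitution and multiplying by the volume element, becomes (28ρ^2) · ρ^2 sin(φ), so

    ∭_V (∇·F) dV = ∫_0^{2π} ∫_0^{π} ∫_0^{5} (28ρ^2) · ρ^2 sin(φ) dρ dφ dθ.

Inner (ρ from 0 to 5): 17500sin(φ).
Middle (φ from 0 to π): 35000.
Outer (θ from 0 to 2π): 70000π.

Therefore ∯_{∂V} F · n dS = 70000π.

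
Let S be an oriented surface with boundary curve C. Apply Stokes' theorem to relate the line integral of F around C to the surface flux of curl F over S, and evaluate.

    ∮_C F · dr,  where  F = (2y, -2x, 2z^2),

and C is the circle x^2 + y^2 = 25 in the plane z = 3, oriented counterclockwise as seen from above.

Let S be the flat disk x^2 + y^2 ≤ 25 in the plane z = 3, with upward unit normal n̂ = ẑ. By Stokes' theorem,

    ∮_C F · dr = ∬_S (∇ × F) · n̂ dS = ∬_D (curl F)_z dA,

where D is the disk x^2 + y^2 ≤ 25.

Compute the curl of F = (2y, -2x, 2z^2):
    (∇ × F)_x = ∂F_z/∂y - ∂F_y/∂z = 0,
    (∇ × F)_y = ∂F_x/∂z - ∂F_z/∂x = 0,
    (∇ × F)_z = ∂F_y/∂x - ∂F_x/∂y = -4.

On z = 3, (curl F)_z = -4.

Convert to polar (x = r cos θ, y = r sin θ, dA = r dr dθ); the integrand becomes -4, so

    ∬_D (curl F)_z dA = ∫_0^{2π} ∫_0^{5} (-4) · r dr dθ.

Inner (r from 0 to 5): -50.
Outer (θ from 0 to 2π): -100π.

Therefore ∮_C F · dr = -100π.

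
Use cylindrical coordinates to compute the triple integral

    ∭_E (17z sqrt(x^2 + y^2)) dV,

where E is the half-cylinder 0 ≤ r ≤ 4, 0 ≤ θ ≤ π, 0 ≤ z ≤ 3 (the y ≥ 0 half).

In cylindrical coordinates, x = r cos(θ), y = r sin(θ), z = z, and dV = r dr dθ dz.

The integrand becomes 17r z, so

    ∭_E (17z sqrt(x^2 + y^2)) dV = ∫_{0}^{π} ∫_{0}^{4} ∫_{0}^{3} (17r z) · r dz dr dθ.

Inner (z): 153r^2/2.
Middle (r from 0 to 4): 1632.
Outer (θ): 1632π.

Therefore the triple integral equals 1632π.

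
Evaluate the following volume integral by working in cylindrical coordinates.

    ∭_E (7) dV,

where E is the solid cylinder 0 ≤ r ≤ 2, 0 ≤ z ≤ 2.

In cylindrical coordinates, x = r cos(θ), y = r sin(θ), z = z, and dV = r dr dθ dz.

The integrand becomes 7, so

    ∭_E (7) dV = ∫_{0}^{2π} ∫_{0}^{2} ∫_{0}^{2} (7) · r dz dr dθ.

Inner (z): 14r.
Middle (r from 0 to 2): 28.
Outer (θ): 56π.

Therefore the triple integral equals 56π.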